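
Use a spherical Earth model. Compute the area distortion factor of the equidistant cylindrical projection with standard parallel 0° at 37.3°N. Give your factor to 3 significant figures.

For the equirectangular projection with φ₀ = 0 (plate carrée), h = 1 along meridians and k = sec φ along parallels.
Areal scale = h·k = 1 × sec φ; at 37.3°, h = 1.000, k = 1.257, so h·k = 1.257.

1.26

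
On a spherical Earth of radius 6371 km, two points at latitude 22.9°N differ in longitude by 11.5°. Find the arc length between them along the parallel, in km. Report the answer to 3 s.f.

Arc length along a parallel = R cos φ · Δλ (with Δλ in radians).
= 6371 × cos 22.9° × (11.5° × π/180) = 6371 × 0.9212 × 0.2007 ≈ 1180 km.

1180 km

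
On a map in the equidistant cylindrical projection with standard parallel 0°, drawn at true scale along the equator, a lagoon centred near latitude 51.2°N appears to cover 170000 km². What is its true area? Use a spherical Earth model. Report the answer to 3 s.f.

Plate carrée maps x = Rλ, y = Rφ. The meridian scale is h = 1 and the parallel scale is k = 1/cos φ = sec φ.
Areal scale = h·k = 1 × sec φ; at 51.2°, h = 1.000, k = 1.596, so h·k = 1.596.
True area = apparent / (areal scale) = 170000 / 1.596 ≈ 107000 km².

107000 km²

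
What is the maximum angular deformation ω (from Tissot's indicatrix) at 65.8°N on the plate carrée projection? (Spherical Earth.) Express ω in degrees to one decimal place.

49.5°

In the plate carrée (x = Rλ, y = Rφ), meridians are true-scale (h = 1) and parallels are stretched by k = sec φ.
At 65.8°: h = 1.000, k = 2.439; principal scales a = 2.439, b = 1.000.
sin(ω/2) = (a − b)/(a + b) = 1.439/3.439 = 0.4185, so ω = 2 arcsin(0.4185) ≈ 49.5°.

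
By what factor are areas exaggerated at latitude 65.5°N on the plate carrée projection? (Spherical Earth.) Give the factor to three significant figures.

In the plate carrée (x = Rλ, y = Rφ), meridians are true-scale (h = 1) and parallels are stretched by k = sec φ.
Areal scale = h·k = 1 × sec φ; at 65.5°, h = 1.000, k = 2.411, so h·k = 2.411.

2.41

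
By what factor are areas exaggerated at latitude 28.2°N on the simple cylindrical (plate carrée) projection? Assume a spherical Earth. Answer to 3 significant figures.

1.13

In the plate carrée (x = Rλ, y = Rφ), meridians are true-scale (h = 1) and parallels are stretched by k = sec φ.
Areal scale = h·k = 1 × sec φ; at 28.2°, h = 1.000, k = 1.135, so h·k = 1.135.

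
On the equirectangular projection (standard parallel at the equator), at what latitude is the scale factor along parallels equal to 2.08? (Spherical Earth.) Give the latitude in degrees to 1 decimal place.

Plate carrée: h = 1, k = sec φ along parallels.
sec φ = 2.08  ⇒  cos φ = 0.4808  ⇒  φ ≈ 61.3°.

61.3°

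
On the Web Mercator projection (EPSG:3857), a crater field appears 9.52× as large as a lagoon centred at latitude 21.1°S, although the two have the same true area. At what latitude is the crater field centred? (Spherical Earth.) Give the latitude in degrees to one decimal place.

For equal true areas on Mercator, apparent areas scale as sec²φ, so the ratio is cos²φ₂ / cos²φ₁.
cos²φ₂ / cos²φ₁ = 9.52  ⇒  cos φ₁ = cos 21.1° / √9.52 = 0.9330/3.085 = 0.3024.
φ₁ = arccos(0.3024) ≈ 72.4°.

72.4°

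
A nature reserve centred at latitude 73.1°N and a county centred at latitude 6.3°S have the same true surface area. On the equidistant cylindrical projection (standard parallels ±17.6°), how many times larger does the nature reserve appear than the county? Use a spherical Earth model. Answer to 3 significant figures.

3.42

The equidistant cylindrical projection with φ₀ = 17.6° has h = 1 (meridians true) and k = cos φ₀ / cos φ along parallels.
Areal scale at 73.1°: h·k = 1.000 × 3.279 = 3.279.
Areal scale at 6.3°: h·k = 1.000 × 0.9590 = 0.9590.
Ratio = 3.279/0.9590 ≈ 3.42.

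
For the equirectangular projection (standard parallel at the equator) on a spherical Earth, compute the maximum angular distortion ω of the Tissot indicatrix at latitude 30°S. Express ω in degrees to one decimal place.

For the equirectangular projection with φ₀ = 0 (plate carrée), h = 1 along meridians and k = sec φ along parallels.
At 30°: h = 1.000, k = 1.155; principal scales a = 1.155, b = 1.000.
sin(ω/2) = (a − b)/(a + b) = 0.1547/2.155 = 0.07180, so ω = 2 arcsin(0.07180) ≈ 8.2°.

8.2°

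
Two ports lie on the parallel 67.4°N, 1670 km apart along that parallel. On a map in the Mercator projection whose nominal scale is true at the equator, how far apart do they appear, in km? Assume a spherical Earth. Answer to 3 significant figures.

The Mercator projection is conformal; its linear scale factor is the same in every direction and equals sec φ = 1/cos φ.
Along the parallel, k = sec 67.4° = 1/0.3843 = 2.602.
Map distance = 1670 × 2.602 ≈ 4350 km.

4350 km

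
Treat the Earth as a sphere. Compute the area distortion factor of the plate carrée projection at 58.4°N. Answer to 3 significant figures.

Plate carrée maps x = Rλ, y = Rφ. The meridian scale is h = 1 and the parallel scale is k = 1/cos φ = sec φ.
Areal scale = h·k = 1 × sec φ; at 58.4°, h = 1.000, k = 1.908, so h·k = 1.908.

1.91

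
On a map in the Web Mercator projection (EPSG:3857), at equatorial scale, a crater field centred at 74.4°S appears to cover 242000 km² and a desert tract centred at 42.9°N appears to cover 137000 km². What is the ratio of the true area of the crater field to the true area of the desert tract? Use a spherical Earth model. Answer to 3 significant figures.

On Mercator the areal scale is sec²φ, so true area = apparent × cos²φ.
True area of crater field: 242000 × cos²(74.4°) = 242000 × 0.07232 = 17500 km².
True area of desert tract: 137000 × cos²(42.9°) = 137000 × 0.5366 = 73520 km².
Ratio = 17500 / 73520 ≈ 0.238.

0.238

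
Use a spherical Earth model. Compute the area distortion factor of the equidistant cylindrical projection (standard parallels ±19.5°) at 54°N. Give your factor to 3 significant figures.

With standard parallel φ₀ = 19.5°, the equirectangular projection gives x = Rλ cos φ₀, y = Rφ, so h = 1 and k = cos 19.5° / cos φ.
Areal scale = h·k = 1 × cos φ₀ / cos φ; at 54°, h = 1.000, k = 1.604, so h·k = 1.604.

1.60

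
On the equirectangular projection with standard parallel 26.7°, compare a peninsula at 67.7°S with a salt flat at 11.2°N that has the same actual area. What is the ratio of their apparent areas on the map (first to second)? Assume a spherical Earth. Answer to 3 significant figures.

In the equirectangular projection with standard parallel φ₀ = 26.7° (x = Rλ cos φ₀, y = Rφ), meridians are true-scale (h = 1) and the parallel scale is k = cos φ₀ / cos φ.
Areal scale at 67.7°: h·k = 1.000 × 2.354 = 2.354.
Areal scale at 11.2°: h·k = 1.000 × 0.9107 = 0.9107.
Ratio = 2.354/0.9107 ≈ 2.59.

2.59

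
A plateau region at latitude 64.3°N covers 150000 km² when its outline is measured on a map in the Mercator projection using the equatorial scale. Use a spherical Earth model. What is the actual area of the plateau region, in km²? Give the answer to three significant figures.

28200 km²

For Mercator, h = k = sec φ (a conformal cylindrical projection has a single point scale, 1/cos φ).
Areal scale = k² = sec²φ = 1/cos²(64.3°) = 1/0.4337² = 5.317.
True area = apparent / (areal scale) = 150000 / 5.317 ≈ 28200 km².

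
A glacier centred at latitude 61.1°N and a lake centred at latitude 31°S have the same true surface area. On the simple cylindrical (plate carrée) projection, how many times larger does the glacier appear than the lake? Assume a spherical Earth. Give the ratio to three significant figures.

In the plate carrée (x = Rλ, y = Rφ), meridians are true-scale (h = 1) and parallels are stretched by k = sec φ.
Areal scale at 61.1°: h·k = 1.000 × 2.069 = 2.069.
Areal scale at 31°: h·k = 1.000 × 1.167 = 1.167.
Ratio = 2.069/1.167 ≈ 1.77.

1.77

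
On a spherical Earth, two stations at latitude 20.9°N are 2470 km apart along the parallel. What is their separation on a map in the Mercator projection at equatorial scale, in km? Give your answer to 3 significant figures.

Mercator is conformal, so the point scale is isotropic: h = k = sec φ = 1/cos φ.
Along the parallel, k = sec 20.9° = 1/0.9342 = 1.070.
Map distance = 2470 × 1.070 ≈ 2640 km.

2640 km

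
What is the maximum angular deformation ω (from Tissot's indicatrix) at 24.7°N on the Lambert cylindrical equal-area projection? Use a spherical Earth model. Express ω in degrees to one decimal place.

11.0°

The Lambert cylindrical equal-area projection is the cylindrical equal-area projection with its standard parallel at the equator (φ₀ = 0). For cylindrical equal-area with standard parallel φ₀, h = cos φ / cos φ₀ and k = cos φ₀ / cos φ, so h·k = 1.
At 24.7°: h = 0.9085, k = 1.101; principal scales a = 1.101, b = 0.9085.
sin(ω/2) = (a − b)/(a + b) = 0.1922/2.009 = 0.09566, so ω = 2 arcsin(0.09566) ≈ 11.0°.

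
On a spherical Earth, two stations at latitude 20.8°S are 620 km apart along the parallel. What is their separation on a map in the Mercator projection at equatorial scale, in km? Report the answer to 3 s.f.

663 km

The Mercator projection is conformal; its linear scale factor is the same in every direction and equals sec φ = 1/cos φ.
Along the parallel, k = sec 20.8° = 1/0.9348 = 1.070.
Map distance = 620 × 1.070 ≈ 663 km.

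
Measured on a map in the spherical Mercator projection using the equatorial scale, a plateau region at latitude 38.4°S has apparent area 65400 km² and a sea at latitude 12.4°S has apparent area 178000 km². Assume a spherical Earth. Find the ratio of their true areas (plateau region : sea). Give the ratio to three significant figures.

Since Mercator area scale is 1/cos²φ, the true area equals the apparent area multiplied by cos²φ.
True area of plateau region: 65400 × cos²(38.4°) = 65400 × 0.6142 = 40170 km².
True area of sea: 178000 × cos²(12.4°) = 178000 × 0.9539 = 169800 km².
Ratio = 40170 / 169800 ≈ 0.237.

0.237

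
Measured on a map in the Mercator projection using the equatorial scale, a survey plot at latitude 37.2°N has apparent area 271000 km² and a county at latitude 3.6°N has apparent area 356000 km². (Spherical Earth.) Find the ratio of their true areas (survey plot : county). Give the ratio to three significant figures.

On Mercator the areal scale is sec²φ, so true area = apparent × cos²φ.
True area of survey plot: 271000 × cos²(37.2°) = 271000 × 0.6345 = 171900 km².
True area of county: 356000 × cos²(3.6°) = 356000 × 0.9961 = 354600 km².
Ratio = 171900 / 354600 ≈ 0.485.

0.485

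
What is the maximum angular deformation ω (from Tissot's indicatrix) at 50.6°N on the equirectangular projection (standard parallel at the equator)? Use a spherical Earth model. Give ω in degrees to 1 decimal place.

25.8°

In the plate carrée (x = Rλ, y = Rφ), meridians are true-scale (h = 1) and parallels are stretched by k = sec φ.
At 50.6°: h = 1.000, k = 1.575; principal scales a = 1.575, b = 1.000.
sin(ω/2) = (a − b)/(a + b) = 0.5755/2.575 = 0.2234, so ω = 2 arcsin(0.2234) ≈ 25.8°.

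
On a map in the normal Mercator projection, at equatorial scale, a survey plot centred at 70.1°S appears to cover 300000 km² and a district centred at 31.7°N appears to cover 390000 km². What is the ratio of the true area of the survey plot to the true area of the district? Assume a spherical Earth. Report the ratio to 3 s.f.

On Mercator the areal scale is sec²φ, so true area = apparent × cos²φ.
True area of survey plot: 300000 × cos²(70.1°) = 300000 × 0.1159 = 34760 km².
True area of district: 390000 × cos²(31.7°) = 390000 × 0.7239 = 282300 km².
Ratio = 34760 / 282300 ≈ 0.123.

0.123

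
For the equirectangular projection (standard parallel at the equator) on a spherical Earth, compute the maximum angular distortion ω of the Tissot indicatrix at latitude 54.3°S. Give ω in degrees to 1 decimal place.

30.5°

Plate carrée maps x = Rλ, y = Rφ. The meridian scale is h = 1 and the parallel scale is k = 1/cos φ = sec φ.
At 54.3°: h = 1.000, k = 1.714; principal scales a = 1.714, b = 1.000.
sin(ω/2) = (a − b)/(a + b) = 0.7137/2.714 = 0.2630, so ω = 2 arcsin(0.2630) ≈ 30.5°.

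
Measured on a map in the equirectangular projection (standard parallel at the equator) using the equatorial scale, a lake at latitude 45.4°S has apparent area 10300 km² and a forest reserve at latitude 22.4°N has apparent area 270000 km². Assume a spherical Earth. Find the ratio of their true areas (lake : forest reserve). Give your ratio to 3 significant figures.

0.0290

Plate carrée has h = 1 and k = sec φ, giving areal scale sec φ; true area = (apparent area) · cos φ.
True area of lake: 10300 × cos(45.4°) = 10300 × 0.7022 = 7232 km².
True area of forest reserve: 270000 × cos(22.4°) = 270000 × 0.9245 = 249600 km².
Ratio = 7232 / 249600 ≈ 0.0290.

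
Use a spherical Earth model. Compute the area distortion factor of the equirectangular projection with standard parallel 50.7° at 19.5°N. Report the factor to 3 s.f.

With standard parallel φ₀ = 50.7°, the equirectangular projection gives x = Rλ cos φ₀, y = Rφ, so h = 1 and k = cos 50.7° / cos φ.
Areal scale = h·k = 1 × cos φ₀ / cos φ; at 19.5°, h = 1.000, k = 0.6719, so h·k = 0.6719.

0.672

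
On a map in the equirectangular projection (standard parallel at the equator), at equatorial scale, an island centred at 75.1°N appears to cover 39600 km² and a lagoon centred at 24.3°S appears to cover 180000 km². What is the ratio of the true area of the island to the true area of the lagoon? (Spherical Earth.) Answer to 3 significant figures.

0.0621

On the plate carrée, areal scale = h·k = 1 × sec φ, so true area = apparent × cos φ.
True area of island: 39600 × cos(75.1°) = 39600 × 0.2571 = 10180 km².
True area of lagoon: 180000 × cos(24.3°) = 180000 × 0.9114 = 164100 km².
Ratio = 10180 / 164100 ≈ 0.0621.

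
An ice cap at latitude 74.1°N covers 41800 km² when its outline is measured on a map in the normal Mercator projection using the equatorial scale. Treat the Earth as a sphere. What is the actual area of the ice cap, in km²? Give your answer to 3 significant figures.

The Mercator projection is conformal; its linear scale factor is the same in every direction and equals sec φ = 1/cos φ.
Areal scale = k² = sec²φ = 1/cos²(74.1°) = 1/0.2740² = 13.32.
True area = apparent / (areal scale) = 41800 / 13.32 ≈ 3140 km².

3140 km²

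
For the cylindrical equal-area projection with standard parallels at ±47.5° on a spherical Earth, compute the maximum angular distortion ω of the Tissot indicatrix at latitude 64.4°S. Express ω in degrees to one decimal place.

A cylindrical equal-area projection with standard parallel φ₀ has meridian scale h = cos φ / cos φ₀ and parallel scale k = cos φ₀ / cos φ (so areas are preserved, h·k = 1).
At 64.4°: h = 0.6396, k = 1.564; principal scales a = 1.564, b = 0.6396.
sin(ω/2) = (a − b)/(a + b) = 0.9240/2.203 = 0.4194, so ω = 2 arcsin(0.4194) ≈ 49.6°.

49.6°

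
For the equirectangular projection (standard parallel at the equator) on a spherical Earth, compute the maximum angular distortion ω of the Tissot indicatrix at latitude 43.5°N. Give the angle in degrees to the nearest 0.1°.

Plate carrée maps x = Rλ, y = Rφ. The meridian scale is h = 1 and the parallel scale is k = 1/cos φ = sec φ.
At 43.5°: h = 1.000, k = 1.379; principal scales a = 1.379, b = 1.000.
sin(ω/2) = (a − b)/(a + b) = 0.3786/2.379 = 0.1592, so ω = 2 arcsin(0.1592) ≈ 18.3°.

18.3°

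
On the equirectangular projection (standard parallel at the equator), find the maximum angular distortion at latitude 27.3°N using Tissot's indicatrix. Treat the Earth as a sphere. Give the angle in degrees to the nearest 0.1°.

6.8°

For the equirectangular projection with φ₀ = 0 (plate carrée), h = 1 along meridians and k = sec φ along parallels.
At 27.3°: h = 1.000, k = 1.125; principal scales a = 1.125, b = 1.000.
sin(ω/2) = (a − b)/(a + b) = 0.1253/2.125 = 0.05898, so ω = 2 arcsin(0.05898) ≈ 6.8°.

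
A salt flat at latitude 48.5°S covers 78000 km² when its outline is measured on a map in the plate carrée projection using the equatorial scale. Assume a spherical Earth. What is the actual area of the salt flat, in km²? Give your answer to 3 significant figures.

51700 km²

Plate carrée maps x = Rλ, y = Rφ. The meridian scale is h = 1 and the parallel scale is k = 1/cos φ = sec φ.
Areal scale = h·k = 1 × sec φ; at 48.5°, h = 1.000, k = 1.509, so h·k = 1.509.
True area = apparent / (areal scale) = 78000 / 1.509 ≈ 51700 km².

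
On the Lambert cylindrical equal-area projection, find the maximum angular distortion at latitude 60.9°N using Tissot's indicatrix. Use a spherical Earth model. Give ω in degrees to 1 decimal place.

The Lambert cylindrical equal-area projection is the cylindrical equal-area projection with its standard parallel at the equator (φ₀ = 0). Cylindrical equal-area (φ₀ = 0°): h = cos φ / cos 0° along meridians, k = cos 0° / cos φ along parallels; h·k = 1.
At 60.9°: h = 0.4863, k = 2.056; principal scales a = 2.056, b = 0.4863.
sin(ω/2) = (a − b)/(a + b) = 1.570/2.543 = 0.6174, so ω = 2 arcsin(0.6174) ≈ 76.3°.

76.3°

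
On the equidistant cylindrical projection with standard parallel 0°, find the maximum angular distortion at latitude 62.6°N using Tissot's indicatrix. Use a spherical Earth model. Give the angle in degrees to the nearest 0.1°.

Plate carrée maps x = Rλ, y = Rφ. The meridian scale is h = 1 and the parallel scale is k = 1/cos φ = sec φ.
At 62.6°: h = 1.000, k = 2.173; principal scales a = 2.173, b = 1.000.
sin(ω/2) = (a − b)/(a + b) = 1.173/3.173 = 0.3697, so ω = 2 arcsin(0.3697) ≈ 43.4°.

43.4°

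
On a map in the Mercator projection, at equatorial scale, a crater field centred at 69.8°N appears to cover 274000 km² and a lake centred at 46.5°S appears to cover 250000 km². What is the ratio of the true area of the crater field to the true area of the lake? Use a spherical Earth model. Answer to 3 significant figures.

0.276

On Mercator the areal scale is sec²φ, so true area = apparent × cos²φ.
True area of crater field: 274000 × cos²(69.8°) = 274000 × 0.1192 = 32670 km².
True area of lake: 250000 × cos²(46.5°) = 250000 × 0.4738 = 118500 km².
Ratio = 32670 / 118500 ≈ 0.276.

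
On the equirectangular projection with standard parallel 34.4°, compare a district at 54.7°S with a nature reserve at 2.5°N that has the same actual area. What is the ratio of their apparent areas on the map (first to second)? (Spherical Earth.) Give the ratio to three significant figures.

In the equirectangular projection with standard parallel φ₀ = 34.4° (x = Rλ cos φ₀, y = Rφ), meridians are true-scale (h = 1) and the parallel scale is k = cos φ₀ / cos φ.
Areal scale at 54.7°: h·k = 1.000 × 1.428 = 1.428.
Areal scale at 2.5°: h·k = 1.000 × 0.8259 = 0.8259.
Ratio = 1.428/0.8259 ≈ 1.73.

1.73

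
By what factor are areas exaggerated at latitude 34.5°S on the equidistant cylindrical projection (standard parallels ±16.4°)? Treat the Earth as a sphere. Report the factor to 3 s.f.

In the equirectangular projection with standard parallel φ₀ = 16.4° (x = Rλ cos φ₀, y = Rφ), meridians are true-scale (h = 1) and the parallel scale is k = cos φ₀ / cos φ.
Areal scale = h·k = 1 × cos φ₀ / cos φ; at 34.5°, h = 1.000, k = 1.164, so h·k = 1.164.

1.16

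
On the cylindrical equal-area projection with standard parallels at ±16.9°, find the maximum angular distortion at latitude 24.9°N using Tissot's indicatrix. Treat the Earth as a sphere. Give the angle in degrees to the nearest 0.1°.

6.1°

A cylindrical equal-area projection with standard parallel φ₀ has meridian scale h = cos φ / cos φ₀ and parallel scale k = cos φ₀ / cos φ (so areas are preserved, h·k = 1).
At 24.9°: h = 0.9480, k = 1.055; principal scales a = 1.055, b = 0.9480.
sin(ω/2) = (a − b)/(a + b) = 0.1069/2.003 = 0.05337, so ω = 2 arcsin(0.05337) ≈ 6.1°.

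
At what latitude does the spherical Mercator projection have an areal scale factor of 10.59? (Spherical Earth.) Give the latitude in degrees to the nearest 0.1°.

Mercator areal scale is sec²φ.
sec²φ = 10.59  ⇒  cos²φ = 0.09443  ⇒  cos φ = 0.3073.
φ = arccos(0.3073) ≈ 72.1°.

72.1°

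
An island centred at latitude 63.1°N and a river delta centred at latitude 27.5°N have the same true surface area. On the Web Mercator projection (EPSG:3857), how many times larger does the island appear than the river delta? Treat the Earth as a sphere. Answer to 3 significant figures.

Mercator is conformal with k = sec φ, so areal scale = k² = sec²φ.
At 63.1°: sec²(63.1°) = 1/0.4524² = 4.885.
At 27.5°: sec²(27.5°) = 1/0.8870² = 1.271.
Ratio = 4.885/1.271 = cos²(27.5°)/cos²(63.1°) ≈ 3.84.

3.84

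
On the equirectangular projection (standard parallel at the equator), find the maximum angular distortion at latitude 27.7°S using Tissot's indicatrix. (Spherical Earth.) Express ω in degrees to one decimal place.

For the equirectangular projection with φ₀ = 0 (plate carrée), h = 1 along meridians and k = sec φ along parallels.
At 27.7°: h = 1.000, k = 1.129; principal scales a = 1.129, b = 1.000.
sin(ω/2) = (a − b)/(a + b) = 0.1294/2.129 = 0.06079, so ω = 2 arcsin(0.06079) ≈ 7.0°.

7.0°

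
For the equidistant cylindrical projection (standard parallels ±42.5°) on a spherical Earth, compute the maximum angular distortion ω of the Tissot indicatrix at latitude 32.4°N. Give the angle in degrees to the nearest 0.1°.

7.8°

With standard parallel φ₀ = 42.5°, the equirectangular projection gives x = Rλ cos φ₀, y = Rφ, so h = 1 and k = cos 42.5° / cos φ.
At 32.4°: h = 1.000, k = 0.8732; principal scales a = 1.000, b = 0.8732.
sin(ω/2) = (a − b)/(a + b) = 0.1268/1.873 = 0.06768, so ω = 2 arcsin(0.06768) ≈ 7.8°.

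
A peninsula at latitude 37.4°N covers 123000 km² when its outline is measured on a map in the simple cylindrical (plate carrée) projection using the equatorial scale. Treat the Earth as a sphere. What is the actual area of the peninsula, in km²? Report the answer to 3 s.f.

97700 km²

In the plate carrée (x = Rλ, y = Rφ), meridians are true-scale (h = 1) and parallels are stretched by k = sec φ.
Areal scale = h·k = 1 × sec φ; at 37.4°, h = 1.000, k = 1.259, so h·k = 1.259.
True area = apparent / (areal scale) = 123000 / 1.259 ≈ 97700 km².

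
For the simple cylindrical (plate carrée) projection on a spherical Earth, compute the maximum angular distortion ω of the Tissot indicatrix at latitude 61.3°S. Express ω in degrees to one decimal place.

41.1°

For the equirectangular projection with φ₀ = 0 (plate carrée), h = 1 along meridians and k = sec φ along parallels.
At 61.3°: h = 1.000, k = 2.082; principal scales a = 2.082, b = 1.000.
sin(ω/2) = (a − b)/(a + b) = 1.082/3.082 = 0.3511, so ω = 2 arcsin(0.3511) ≈ 41.1°.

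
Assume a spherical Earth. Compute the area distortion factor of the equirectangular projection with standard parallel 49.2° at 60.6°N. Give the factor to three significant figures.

With standard parallel φ₀ = 49.2°, the equirectangular projection gives x = Rλ cos φ₀, y = Rφ, so h = 1 and k = cos 49.2° / cos φ.
Areal scale = h·k = 1 × cos φ₀ / cos φ; at 60.6°, h = 1.000, k = 1.331, so h·k = 1.331.

1.33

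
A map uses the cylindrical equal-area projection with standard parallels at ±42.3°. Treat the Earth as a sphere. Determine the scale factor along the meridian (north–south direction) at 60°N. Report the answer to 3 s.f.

Cylindrical equal-area (φ₀ = 42.3°): h = cos φ / cos 42.3° along meridians, k = cos 42.3° / cos φ along parallels; h·k = 1.
h = cos 60° / cos 42.3° = 0.5000/0.7396 = 0.6760.

0.676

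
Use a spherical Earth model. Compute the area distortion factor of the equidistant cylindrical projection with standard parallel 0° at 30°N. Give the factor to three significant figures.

1.15

In the plate carrée (x = Rλ, y = Rφ), meridians are true-scale (h = 1) and parallels are stretched by k = sec φ.
Areal scale = h·k = 1 × sec φ; at 30°, h = 1.000, k = 1.155, so h·k = 1.155.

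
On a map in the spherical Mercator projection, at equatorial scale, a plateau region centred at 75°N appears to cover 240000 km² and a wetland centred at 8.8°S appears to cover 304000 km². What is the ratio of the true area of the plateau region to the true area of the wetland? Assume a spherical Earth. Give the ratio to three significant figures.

0.0542

Mercator's areal exaggeration is sec²φ; hence true area = (apparent area) · cos²φ.
True area of plateau region: 240000 × cos²(75°) = 240000 × 0.06699 = 16080 km².
True area of wetland: 304000 × cos²(8.8°) = 304000 × 0.9766 = 296900 km².
Ratio = 16080 / 296900 ≈ 0.0542.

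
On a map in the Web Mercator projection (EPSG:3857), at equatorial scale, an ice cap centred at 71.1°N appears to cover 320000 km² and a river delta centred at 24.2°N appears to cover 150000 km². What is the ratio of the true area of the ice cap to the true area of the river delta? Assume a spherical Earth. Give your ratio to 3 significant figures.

Since Mercator area scale is 1/cos²φ, the true area equals the apparent area multiplied by cos²φ.
True area of ice cap: 320000 × cos²(71.1°) = 320000 × 0.1049 = 33580 km².
True area of river delta: 150000 × cos²(24.2°) = 150000 × 0.8320 = 124800 km².
Ratio = 33580 / 124800 ≈ 0.269.

0.269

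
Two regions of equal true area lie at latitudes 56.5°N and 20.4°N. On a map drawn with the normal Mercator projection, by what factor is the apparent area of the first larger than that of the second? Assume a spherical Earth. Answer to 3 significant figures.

Mercator is conformal with k = sec φ, so areal scale = k² = sec²φ.
At 56.5°: sec²(56.5°) = 1/0.5519² = 3.283.
At 20.4°: sec²(20.4°) = 1/0.9373² = 1.138.
Ratio = 3.283/1.138 = cos²(20.4°)/cos²(56.5°) ≈ 2.88.

2.88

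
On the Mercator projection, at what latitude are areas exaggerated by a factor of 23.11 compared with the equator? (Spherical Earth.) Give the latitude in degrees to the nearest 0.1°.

Mercator areal scale is sec²φ.
sec²φ = 23.11  ⇒  cos²φ = 0.04327  ⇒  cos φ = 0.2080.
φ = arccos(0.2080) ≈ 78.0°.

78.0°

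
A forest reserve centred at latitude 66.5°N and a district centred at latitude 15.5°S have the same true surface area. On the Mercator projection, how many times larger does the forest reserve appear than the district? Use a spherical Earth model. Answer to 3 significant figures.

Mercator is conformal with k = sec φ, so areal scale = k² = sec²φ.
At 66.5°: sec²(66.5°) = 1/0.3987² = 6.289.
At 15.5°: sec²(15.5°) = 1/0.9636² = 1.077.
Ratio = 6.289/1.077 = cos²(15.5°)/cos²(66.5°) ≈ 5.84.

5.84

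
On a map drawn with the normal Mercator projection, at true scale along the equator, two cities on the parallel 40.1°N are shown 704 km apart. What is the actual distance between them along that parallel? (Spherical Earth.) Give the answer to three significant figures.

Mercator is conformal, so the point scale is isotropic: h = k = sec φ = 1/cos φ.
Along the parallel at 40.1°, map distances are exaggerated by k = sec 40.1° = 1.307.
True distance = 704 / 1.307 = 704 × cos 40.1° ≈ 539 km.

539 km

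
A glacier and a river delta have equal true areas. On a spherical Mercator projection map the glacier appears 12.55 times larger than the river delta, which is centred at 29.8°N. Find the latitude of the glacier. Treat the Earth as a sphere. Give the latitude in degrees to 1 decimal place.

On Mercator, (apparent₁)/(apparent₂) = sec²φ₁ / sec²φ₂ when true areas are equal.
cos²φ₂ / cos²φ₁ = 12.55  ⇒  cos φ₁ = cos 29.8° / √12.55 = 0.8678/3.543 = 0.2450.
φ₁ = arccos(0.2450) ≈ 75.8°.

75.8°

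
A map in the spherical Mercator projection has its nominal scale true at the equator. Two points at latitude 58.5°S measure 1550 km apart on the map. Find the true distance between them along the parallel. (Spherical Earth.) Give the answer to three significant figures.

The Mercator projection is conformal; its linear scale factor is the same in every direction and equals sec φ = 1/cos φ.
Along the parallel at 58.5°, map distances are exaggerated by k = sec 58.5° = 1.914.
True distance = 1550 / 1.914 = 1550 × cos 58.5° ≈ 810 km.

810 km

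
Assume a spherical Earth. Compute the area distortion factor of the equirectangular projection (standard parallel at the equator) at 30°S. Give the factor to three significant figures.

In the plate carrée (x = Rλ, y = Rφ), meridians are true-scale (h = 1) and parallels are stretched by k = sec φ.
Areal scale = h·k = 1 × sec φ; at 30°, h = 1.000, k = 1.155, so h·k = 1.155.

1.15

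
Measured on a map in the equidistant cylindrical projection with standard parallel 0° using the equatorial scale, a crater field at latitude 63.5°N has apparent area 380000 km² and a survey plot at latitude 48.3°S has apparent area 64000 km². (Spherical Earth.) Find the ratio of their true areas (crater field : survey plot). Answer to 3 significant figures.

3.98

On the plate carrée, areal scale = h·k = 1 × sec φ, so true area = apparent × cos φ.
True area of crater field: 380000 × cos(63.5°) = 380000 × 0.4462 = 169600 km².
True area of survey plot: 64000 × cos(48.3°) = 64000 × 0.6652 = 42570 km².
Ratio = 169600 / 42570 ≈ 3.98.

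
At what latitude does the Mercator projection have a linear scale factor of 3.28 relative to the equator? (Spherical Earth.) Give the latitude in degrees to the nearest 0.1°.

Mercator scale is k = sec φ = 1/cos φ.
1/cos φ = 3.28  ⇒  cos φ = 0.3049  ⇒  φ = arccos(0.3049) ≈ 72.2°.

72.2°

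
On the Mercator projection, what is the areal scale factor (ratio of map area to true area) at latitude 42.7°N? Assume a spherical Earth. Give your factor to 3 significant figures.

The Mercator projection is conformal; its linear scale factor is the same in every direction and equals sec φ = 1/cos φ.
Areal scale = k² = sec²φ = 1/cos²(42.7°) = 1/0.7349² = 1.852.

1.85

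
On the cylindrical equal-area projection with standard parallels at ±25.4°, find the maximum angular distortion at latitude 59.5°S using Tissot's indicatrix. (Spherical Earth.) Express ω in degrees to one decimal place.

Cylindrical equal-area (φ₀ = 25.4°): h = cos φ / cos 25.4° along meridians, k = cos 25.4° / cos φ along parallels; h·k = 1.
At 59.5°: h = 0.5618, k = 1.780; principal scales a = 1.780, b = 0.5618.
sin(ω/2) = (a − b)/(a + b) = 1.218/2.342 = 0.5201, so ω = 2 arcsin(0.5201) ≈ 62.7°.

62.7°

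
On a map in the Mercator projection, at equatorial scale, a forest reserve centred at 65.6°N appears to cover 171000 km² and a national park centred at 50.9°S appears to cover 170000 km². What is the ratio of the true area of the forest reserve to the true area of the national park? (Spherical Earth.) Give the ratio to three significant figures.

Since Mercator area scale is 1/cos²φ, the true area equals the apparent area multiplied by cos²φ.
True area of forest reserve: 171000 × cos²(65.6°) = 171000 × 0.1707 = 29180 km².
True area of national park: 170000 × cos²(50.9°) = 170000 × 0.3978 = 67620 km².
Ratio = 29180 / 67620 ≈ 0.432.

0.432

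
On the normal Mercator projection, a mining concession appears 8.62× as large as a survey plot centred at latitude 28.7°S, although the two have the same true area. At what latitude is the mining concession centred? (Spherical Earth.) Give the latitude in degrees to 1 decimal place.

72.6°

On Mercator, (apparent₁)/(apparent₂) = sec²φ₁ / sec²φ₂ when true areas are equal.
cos²φ₂ / cos²φ₁ = 8.62  ⇒  cos φ₁ = cos 28.7° / √8.62 = 0.8771/2.936 = 0.2988.
φ₁ = arccos(0.2988) ≈ 72.6°.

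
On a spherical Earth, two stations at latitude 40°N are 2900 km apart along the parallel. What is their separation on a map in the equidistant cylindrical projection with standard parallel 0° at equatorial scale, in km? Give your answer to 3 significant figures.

For the equirectangular projection with φ₀ = 0 (plate carrée), h = 1 along meridians and k = sec φ along parallels.
Along the parallel, k = sec 40° = 1/0.7660 = 1.305.
Map distance = 2900 × 1.305 ≈ 3790 km.

3790 km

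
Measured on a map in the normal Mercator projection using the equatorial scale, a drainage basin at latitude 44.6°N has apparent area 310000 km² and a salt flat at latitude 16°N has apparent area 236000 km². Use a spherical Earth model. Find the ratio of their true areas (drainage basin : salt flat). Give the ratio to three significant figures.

On Mercator the areal scale is sec²φ, so true area = apparent × cos²φ.
True area of drainage basin: 310000 × cos²(44.6°) = 310000 × 0.5070 = 157200 km².
True area of salt flat: 236000 × cos²(16°) = 236000 × 0.9240 = 218100 km².
Ratio = 157200 / 218100 ≈ 0.721.

0.721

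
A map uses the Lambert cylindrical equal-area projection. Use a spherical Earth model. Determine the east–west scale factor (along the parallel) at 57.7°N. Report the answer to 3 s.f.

The Lambert cylindrical equal-area projection is the cylindrical equal-area projection with its standard parallel at the equator (φ₀ = 0). A cylindrical equal-area projection with standard parallel φ₀ has meridian scale h = cos φ / cos φ₀ and parallel scale k = cos φ₀ / cos φ (so areas are preserved, h·k = 1).
k = cos 0° / cos 57.7° = 1.000/0.5344 = 1.871.

1.87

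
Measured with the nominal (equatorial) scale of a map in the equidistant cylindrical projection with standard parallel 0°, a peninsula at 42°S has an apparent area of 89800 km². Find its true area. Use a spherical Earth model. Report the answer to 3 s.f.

66700 km²

In the plate carrée (x = Rλ, y = Rφ), meridians are true-scale (h = 1) and parallels are stretched by k = sec φ.
Areal scale = h·k = 1 × sec φ; at 42°, h = 1.000, k = 1.346, so h·k = 1.346.
True area = apparent / (areal scale) = 89800 / 1.346 ≈ 66700 km².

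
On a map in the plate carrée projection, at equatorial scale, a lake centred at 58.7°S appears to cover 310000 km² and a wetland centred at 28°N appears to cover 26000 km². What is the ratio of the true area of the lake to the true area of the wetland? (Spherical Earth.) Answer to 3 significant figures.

On the plate carrée, areal scale = h·k = 1 × sec φ, so true area = apparent × cos φ.
True area of lake: 310000 × cos(58.7°) = 310000 × 0.5195 = 161100 km².
True area of wetland: 26000 × cos(28°) = 26000 × 0.8829 = 22960 km².
Ratio = 161100 / 22960 ≈ 7.02.

7.02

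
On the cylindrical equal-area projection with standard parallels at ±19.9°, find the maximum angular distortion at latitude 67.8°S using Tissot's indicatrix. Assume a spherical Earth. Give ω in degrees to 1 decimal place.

92.4°

A cylindrical equal-area projection with standard parallel φ₀ has meridian scale h = cos φ / cos φ₀ and parallel scale k = cos φ₀ / cos φ (so areas are preserved, h·k = 1).
At 67.8°: h = 0.4018, k = 2.489; principal scales a = 2.489, b = 0.4018.
sin(ω/2) = (a − b)/(a + b) = 2.087/2.890 = 0.7220, so ω = 2 arcsin(0.7220) ≈ 92.4°.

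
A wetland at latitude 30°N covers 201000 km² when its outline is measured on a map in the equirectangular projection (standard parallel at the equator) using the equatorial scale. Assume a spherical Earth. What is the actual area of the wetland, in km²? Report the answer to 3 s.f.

174000 km²

Plate carrée maps x = Rλ, y = Rφ. The meridian scale is h = 1 and the parallel scale is k = 1/cos φ = sec φ.
Areal scale = h·k = 1 × sec φ; at 30°, h = 1.000, k = 1.155, so h·k = 1.155.
True area = apparent / (areal scale) = 201000 / 1.155 ≈ 174000 km².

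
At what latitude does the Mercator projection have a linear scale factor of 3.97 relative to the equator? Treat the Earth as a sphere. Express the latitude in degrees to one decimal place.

Mercator scale is k = sec φ = 1/cos φ.
1/cos φ = 3.97  ⇒  cos φ = 0.2519  ⇒  φ = arccos(0.2519) ≈ 75.4°.

75.4°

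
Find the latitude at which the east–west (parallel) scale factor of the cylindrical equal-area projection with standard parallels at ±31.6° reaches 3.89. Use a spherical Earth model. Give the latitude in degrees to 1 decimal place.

77.4°

A cylindrical equal-area projection with standard parallel φ₀ has meridian scale h = cos φ / cos φ₀ and parallel scale k = cos φ₀ / cos φ (so areas are preserved, h·k = 1).
k = cos φ₀ / cos φ = 3.89  ⇒  cos φ = cos 31.6° / 3.89 = 0.2190.
φ = arccos(0.2190) ≈ 77.4°.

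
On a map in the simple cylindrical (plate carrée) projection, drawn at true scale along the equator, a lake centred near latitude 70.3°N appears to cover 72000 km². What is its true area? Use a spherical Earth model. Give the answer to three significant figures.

Plate carrée maps x = Rλ, y = Rφ. The meridian scale is h = 1 and the parallel scale is k = 1/cos φ = sec φ.
Areal scale = h·k = 1 × sec φ; at 70.3°, h = 1.000, k = 2.967, so h·k = 2.967.
True area = apparent / (areal scale) = 72000 / 2.967 ≈ 24300 km².

24300 km²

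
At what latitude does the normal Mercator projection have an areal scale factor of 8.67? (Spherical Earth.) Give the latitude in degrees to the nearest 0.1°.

Mercator areal scale is sec²φ.
sec²φ = 8.67  ⇒  cos²φ = 0.1153  ⇒  cos φ = 0.3396.
φ = arccos(0.3396) ≈ 70.1°.

70.1°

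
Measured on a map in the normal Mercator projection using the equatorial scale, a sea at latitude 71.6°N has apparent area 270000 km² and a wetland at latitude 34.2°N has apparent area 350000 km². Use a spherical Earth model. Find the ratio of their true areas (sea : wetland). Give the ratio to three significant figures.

0.112

On Mercator the areal scale is sec²φ, so true area = apparent × cos²φ.
True area of sea: 270000 × cos²(71.6°) = 270000 × 0.09963 = 26900 km².
True area of wetland: 350000 × cos²(34.2°) = 350000 × 0.6841 = 239400 km².
Ratio = 26900 / 239400 ≈ 0.112.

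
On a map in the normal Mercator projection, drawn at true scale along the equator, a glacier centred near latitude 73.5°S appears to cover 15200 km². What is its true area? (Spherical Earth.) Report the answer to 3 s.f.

The Mercator projection is conformal; its linear scale factor is the same in every direction and equals sec φ = 1/cos φ.
Areal scale = k² = sec²φ = 1/cos²(73.5°) = 1/0.2840² = 12.40.
True area = apparent / (areal scale) = 15200 / 12.40 ≈ 1230 km².

1230 km²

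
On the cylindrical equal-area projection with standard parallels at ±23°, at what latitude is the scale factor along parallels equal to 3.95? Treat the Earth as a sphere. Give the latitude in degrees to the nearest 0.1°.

76.5°

Cylindrical equal-area (φ₀ = 23°): h = cos φ / cos 23° along meridians, k = cos 23° / cos φ along parallels; h·k = 1.
k = cos φ₀ / cos φ = 3.95  ⇒  cos φ = cos 23° / 3.95 = 0.2330.
φ = arccos(0.2330) ≈ 76.5°.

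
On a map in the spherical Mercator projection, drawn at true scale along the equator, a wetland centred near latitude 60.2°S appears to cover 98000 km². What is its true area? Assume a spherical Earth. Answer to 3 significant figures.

24200 km²

The Mercator projection is conformal; its linear scale factor is the same in every direction and equals sec φ = 1/cos φ.
Areal scale = k² = sec²φ = 1/cos²(60.2°) = 1/0.4970² = 4.049.
True area = apparent / (areal scale) = 98000 / 4.049 ≈ 24200 km².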